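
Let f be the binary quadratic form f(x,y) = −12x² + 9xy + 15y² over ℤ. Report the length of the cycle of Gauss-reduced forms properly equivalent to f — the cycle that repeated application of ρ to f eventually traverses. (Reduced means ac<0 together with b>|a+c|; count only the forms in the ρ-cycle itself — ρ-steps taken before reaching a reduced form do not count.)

D = 801, ⌊√D⌋ = 28
river: ρ → (15,21,-6)
river: ρ → (-6,27,3)
river: ρ → (3,27,-6)
river: ρ → (-6,21,15)
river: ρ → (15,9,-12)
river: ρ → (-12,15,12)
river: ρ → (12,9,-15)
river: ρ → (-15,21,6)
river: ρ → (6,27,-3)
river: ρ → (-3,27,6)
river: ρ → (6,21,-15)
river: ρ → (-15,9,12)
river: ρ → (12,15,-12)
river: ρ → (-12,9,15)
ρ-cycle length = 14 (tail of 0 descent steps not counted)

14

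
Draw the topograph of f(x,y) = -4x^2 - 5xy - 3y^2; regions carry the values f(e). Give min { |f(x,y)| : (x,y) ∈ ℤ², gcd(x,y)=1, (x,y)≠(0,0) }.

translate: b→-3 (≡5 mod 8), so (4,5,3)→(4,-3,2)
flip: (4,-3,2)→(2,3,4)
translate: b→-1 (≡3 mod 4), so (2,3,4)→(2,-1,3)
reduced (well bottom): (2,-1,3) with a≤c, −a<b≤a
well minimum |f| = |-2| = 2 (negative-definite)

2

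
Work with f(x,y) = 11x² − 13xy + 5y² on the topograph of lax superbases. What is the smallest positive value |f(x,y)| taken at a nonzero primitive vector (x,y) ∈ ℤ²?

translate: b→9 (≡-13 mod 22), so (11,-13,5)→(11,9,3)
flip: (11,9,3)→(3,-9,11)
translate: b→3 (≡-9 mod 6), so (3,-9,11)→(3,3,5)
reduced (well bottom): (3,3,5) with a≤c, −a<b≤a
well minimum = a = 3

3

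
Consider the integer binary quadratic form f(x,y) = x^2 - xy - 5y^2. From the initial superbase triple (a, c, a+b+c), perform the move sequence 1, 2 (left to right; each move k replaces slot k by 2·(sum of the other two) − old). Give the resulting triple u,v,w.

start (1,-5,-5) = (f(1,0),f(0,1),f(1,1))
replace slot 1: 2·((-5)+(-5)) − 1 = -21 → (-21,-5,-5)
replace slot 2: 2·((-21)+(-5)) − (-5) = -47 → (-21,-47,-5)

-21,-47,-5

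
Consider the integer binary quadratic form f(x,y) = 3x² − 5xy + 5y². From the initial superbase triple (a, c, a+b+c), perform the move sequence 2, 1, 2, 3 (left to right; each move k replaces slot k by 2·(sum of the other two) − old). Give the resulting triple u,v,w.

start (3,5,3) = (f(1,0),f(0,1),f(1,1))
replace slot 2: 2·(3+3) − 5 = 7 → (3,7,3)
replace slot 1: 2·(7+3) − 3 = 17 → (17,7,3)
replace slot 2: 2·(17+3) − 7 = 33 → (17,33,3)
replace slot 3: 2·(17+33) − 3 = 97 → (17,33,97)

17,33,97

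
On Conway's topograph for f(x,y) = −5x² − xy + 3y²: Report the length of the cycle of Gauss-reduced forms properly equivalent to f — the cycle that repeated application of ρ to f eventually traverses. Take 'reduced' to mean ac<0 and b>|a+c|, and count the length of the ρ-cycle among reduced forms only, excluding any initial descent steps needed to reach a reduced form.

D = 61, ⌊√D⌋ = 7
descent: ρ → (3,7,-1)  [lands on river]
river: ρ → (-1,7,3)
river: ρ → (3,5,-3)
river: ρ → (-3,7,1)
river: ρ → (1,7,-3)
river: ρ → (-3,5,3)
ρ-cycle length = 6 (tail of 1 descent step not counted)

6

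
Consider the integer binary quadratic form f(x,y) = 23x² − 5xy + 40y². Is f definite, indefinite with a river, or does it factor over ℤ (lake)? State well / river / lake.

D = b²−4ac = (-5)² − 4·23·40 = -3655
D < 0 ⇒ definite ⇒ every region one sign ⇒ single well

well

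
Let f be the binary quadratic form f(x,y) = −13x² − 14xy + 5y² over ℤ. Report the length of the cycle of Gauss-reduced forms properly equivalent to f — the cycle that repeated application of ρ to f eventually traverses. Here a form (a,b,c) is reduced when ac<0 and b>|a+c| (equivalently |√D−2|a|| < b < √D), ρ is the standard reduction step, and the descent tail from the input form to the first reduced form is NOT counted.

D = 456, ⌊√D⌋ = 21
descent: ρ → (5,14,-13)  [lands on river]
river: ρ → (-13,12,6)
river: ρ → (6,12,-13)
river: ρ → (-13,14,5)
river: ρ → (5,16,-10)
river: ρ → (-10,4,11)
river: ρ → (11,18,-3)
river: ρ → (-3,18,11)
river: ρ → (11,4,-10)
river: ρ → (-10,16,5)
ρ-cycle length = 10 (tail of 1 descent step not counted)

10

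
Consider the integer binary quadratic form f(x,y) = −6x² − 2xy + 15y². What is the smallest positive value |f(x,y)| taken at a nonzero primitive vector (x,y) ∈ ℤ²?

descent: ρ → (15,2,-6)
descent: ρ → (-6,10,11)  [lands on river]
river: ρ → (11,12,-5)
river: ρ → (-5,18,2)
river: ρ → (2,18,-5)
river: ρ → (-5,12,11)
river: ρ → (11,10,-6)
river: ρ → (-6,14,7)
river: ρ → (7,14,-6)
closes: descent 2, river 8
min |a| on river = 2

2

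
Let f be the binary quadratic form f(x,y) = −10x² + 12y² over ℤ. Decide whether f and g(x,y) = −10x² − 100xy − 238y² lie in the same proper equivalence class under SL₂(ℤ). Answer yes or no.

D₁ = 480, D₂ = 480
river cycle of f (length 2): (-10, 20, 2), (2, 20, -10)
river cycle of g (length 2): (-10, 20, 2), (2, 20, -10)
cycles coincide ⇒ equivalent

yes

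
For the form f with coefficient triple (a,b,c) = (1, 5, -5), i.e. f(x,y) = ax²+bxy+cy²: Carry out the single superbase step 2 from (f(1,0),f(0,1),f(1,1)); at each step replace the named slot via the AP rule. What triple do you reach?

start (1,-5,1) = (f(1,0),f(0,1),f(1,1))
replace slot 2: 2·(1+1) − (-5) = 9 → (1,9,1)

1,9,1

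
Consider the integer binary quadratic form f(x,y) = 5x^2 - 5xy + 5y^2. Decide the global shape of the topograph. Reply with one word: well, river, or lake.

D = b²−4ac = (-5)² − 4·5·5 = -75
D < 0 ⇒ definite ⇒ every region one sign ⇒ single well

well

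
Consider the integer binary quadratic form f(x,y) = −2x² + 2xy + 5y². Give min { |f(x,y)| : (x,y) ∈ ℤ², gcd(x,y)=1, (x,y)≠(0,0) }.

descent: ρ → (5,-2,-2)
descent: ρ → (-2,6,1)  [lands on river]
river: ρ → (1,6,-2)
closes: descent 2, river 2
min |a| on river = 1

1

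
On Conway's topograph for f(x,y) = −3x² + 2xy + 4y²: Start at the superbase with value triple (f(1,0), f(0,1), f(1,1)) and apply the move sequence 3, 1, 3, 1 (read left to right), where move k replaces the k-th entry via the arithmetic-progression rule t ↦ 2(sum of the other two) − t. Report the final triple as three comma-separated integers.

start (-3,4,3) = (f(1,0),f(0,1),f(1,1))
replace slot 3: 2·((-3)+4) − 3 = -1 → (-3,4,-1)
replace slot 1: 2·(4+(-1)) − (-3) = 9 → (9,4,-1)
replace slot 3: 2·(9+4) − (-1) = 27 → (9,4,27)
replace slot 1: 2·(4+27) − 9 = 53 → (53,4,27)

53,4,27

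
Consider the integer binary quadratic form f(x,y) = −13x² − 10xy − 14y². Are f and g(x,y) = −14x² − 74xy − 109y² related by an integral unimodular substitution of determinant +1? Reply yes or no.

D₁ = -628, D₂ = -628
f is negative-definite; reduce −f:
−f: reduced (well bottom): (13,10,14) with a≤c, −a<b≤a
flip sign back: reduced form of f is (-13,-10,-14)
g is negative-definite; reduce −g:
−g: translate: b→-10 (≡74 mod 28), so (14,74,109)→(14,-10,13)
−g: flip: (14,-10,13)→(13,10,14)
−g: reduced (well bottom): (13,10,14) with a≤c, −a<b≤a
flip sign back: reduced form of g is (-13,-10,-14)
reduced forms (-13, -10, -14) vs (-13, -10, -14) ⇒ equivalent

yes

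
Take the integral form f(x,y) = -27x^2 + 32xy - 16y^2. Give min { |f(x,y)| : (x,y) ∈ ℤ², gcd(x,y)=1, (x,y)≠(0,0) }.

translate: b→22 (≡-32 mod 54), so (27,-32,16)→(27,22,11)
flip: (27,22,11)→(11,-22,27)
translate: b→0 (≡-22 mod 22), so (11,-22,27)→(11,0,16)
reduced (well bottom): (11,0,16) with a≤c, −a<b≤a
well minimum |f| = |-11| = 11 (negative-definite)

11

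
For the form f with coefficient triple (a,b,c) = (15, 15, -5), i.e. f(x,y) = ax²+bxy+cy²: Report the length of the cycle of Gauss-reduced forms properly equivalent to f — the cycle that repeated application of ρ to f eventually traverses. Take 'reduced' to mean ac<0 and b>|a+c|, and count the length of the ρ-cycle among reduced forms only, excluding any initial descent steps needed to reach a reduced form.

D = 525, ⌊√D⌋ = 22
river: ρ → (-5,15,15)
river: ρ → (15,15,-5)
ρ-cycle length = 2 (tail of 0 descent steps not counted)

2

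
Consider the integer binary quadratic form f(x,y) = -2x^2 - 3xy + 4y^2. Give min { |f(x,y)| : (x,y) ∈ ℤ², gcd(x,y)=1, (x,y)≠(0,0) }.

descent: ρ → (4,3,-2)  [lands on river]
river: ρ → (-2,5,2)
river: ρ → (2,3,-4)
river: ρ → (-4,5,1)
river: ρ → (1,5,-4)
river: ρ → (-4,3,2)
river: ρ → (2,5,-2)
river: ρ → (-2,3,4)
river: ρ → (4,5,-1)
river: ρ → (-1,5,4)
closes: descent 1, river 10
min |a| on river = 1

1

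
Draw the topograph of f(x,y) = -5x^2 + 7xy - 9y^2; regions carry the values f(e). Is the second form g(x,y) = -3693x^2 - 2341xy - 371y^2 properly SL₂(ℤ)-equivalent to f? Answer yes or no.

D₁ = -131, D₂ = -131
f is negative-definite; reduce −f:
−f: translate: b→3 (≡-7 mod 10), so (5,-7,9)→(5,3,7)
−f: reduced (well bottom): (5,3,7) with a≤c, −a<b≤a
flip sign back: reduced form of f is (-5,-3,-7)
g is negative-definite; reduce −g:
−g: flip: (3693,2341,371)→(371,-2341,3693)
−g: translate: b→-115 (≡-2341 mod 742), so (371,-2341,3693)→(371,-115,9)
−g: flip: (371,-115,9)→(9,115,371)
−g: translate: b→7 (≡115 mod 18), so (9,115,371)→(9,7,5)
−g: flip: (9,7,5)→(5,-7,9)
−g: translate: b→3 (≡-7 mod 10), so (5,-7,9)→(5,3,7)
−g: reduced (well bottom): (5,3,7) with a≤c, −a<b≤a
flip sign back: reduced form of g is (-5,-3,-7)
reduced forms (-5, -3, -7) vs (-5, -3, -7) ⇒ equivalent

yes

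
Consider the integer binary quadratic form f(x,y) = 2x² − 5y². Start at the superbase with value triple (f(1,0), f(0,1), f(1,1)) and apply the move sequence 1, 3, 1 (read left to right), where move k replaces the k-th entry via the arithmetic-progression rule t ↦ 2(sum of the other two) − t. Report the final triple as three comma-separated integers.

start (2,-5,-3) = (f(1,0),f(0,1),f(1,1))
replace slot 1: 2·((-5)+(-3)) − 2 = -18 → (-18,-5,-3)
replace slot 3: 2·((-18)+(-5)) − (-3) = -43 → (-18,-5,-43)
replace slot 1: 2·((-5)+(-43)) − (-18) = -78 → (-78,-5,-43)

-78,-5,-43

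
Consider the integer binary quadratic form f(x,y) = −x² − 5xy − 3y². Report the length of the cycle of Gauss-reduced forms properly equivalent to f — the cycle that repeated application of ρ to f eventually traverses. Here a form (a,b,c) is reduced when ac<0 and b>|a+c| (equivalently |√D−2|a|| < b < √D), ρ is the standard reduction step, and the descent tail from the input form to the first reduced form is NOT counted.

D = 13, ⌊√D⌋ = 3
descent: ρ → (-3,-1,1)
descent: ρ → (1,3,-1)  [lands on river]
river: ρ → (-1,3,1)
ρ-cycle length = 2 (tail of 2 descent steps not counted)

2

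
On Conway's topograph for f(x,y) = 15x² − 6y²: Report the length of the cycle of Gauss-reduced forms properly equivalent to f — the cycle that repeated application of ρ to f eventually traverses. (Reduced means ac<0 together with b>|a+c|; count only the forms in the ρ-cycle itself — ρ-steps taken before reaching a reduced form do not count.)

D = 360, ⌊√D⌋ = 18
descent: ρ → (-6,12,9)  [lands on river]
river: ρ → (9,6,-9)
river: ρ → (-9,12,6)
river: ρ → (6,12,-9)
river: ρ → (-9,6,9)
river: ρ → (9,12,-6)
ρ-cycle length = 6 (tail of 1 descent step not counted)

6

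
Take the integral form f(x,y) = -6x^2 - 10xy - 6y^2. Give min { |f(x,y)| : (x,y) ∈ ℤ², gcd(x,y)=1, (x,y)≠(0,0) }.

translate: b→-2 (≡10 mod 12), so (6,10,6)→(6,-2,2)
flip: (6,-2,2)→(2,2,6)
reduced (well bottom): (2,2,6) with a≤c, −a<b≤a
well minimum |f| = |-2| = 2 (negative-definite)

2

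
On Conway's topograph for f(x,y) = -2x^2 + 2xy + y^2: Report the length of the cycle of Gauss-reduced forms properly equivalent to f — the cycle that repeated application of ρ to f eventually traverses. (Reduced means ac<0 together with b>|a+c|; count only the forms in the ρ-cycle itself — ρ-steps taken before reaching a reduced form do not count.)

D = 12, ⌊√D⌋ = 3
river: ρ → (1,2,-2)
river: ρ → (-2,2,1)
ρ-cycle length = 2 (tail of 0 descent steps not counted)

2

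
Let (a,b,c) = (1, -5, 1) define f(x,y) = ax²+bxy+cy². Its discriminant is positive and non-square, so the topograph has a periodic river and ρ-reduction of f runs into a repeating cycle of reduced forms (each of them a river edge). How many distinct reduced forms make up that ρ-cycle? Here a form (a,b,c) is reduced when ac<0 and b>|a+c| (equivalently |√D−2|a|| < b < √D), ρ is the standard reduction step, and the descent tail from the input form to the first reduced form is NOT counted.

D = 21, ⌊√D⌋ = 4
descent: ρ → (1,3,-3)  [lands on river]
river: ρ → (-3,3,1)
ρ-cycle length = 2 (tail of 1 descent step not counted)

2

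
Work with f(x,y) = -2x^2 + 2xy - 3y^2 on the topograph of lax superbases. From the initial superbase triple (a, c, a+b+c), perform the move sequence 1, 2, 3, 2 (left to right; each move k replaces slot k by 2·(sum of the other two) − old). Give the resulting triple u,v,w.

start (-2,-3,-3) = (f(1,0),f(0,1),f(1,1))
replace slot 1: 2·((-3)+(-3)) − (-2) = -10 → (-10,-3,-3)
replace slot 2: 2·((-10)+(-3)) − (-3) = -23 → (-10,-23,-3)
replace slot 3: 2·((-10)+(-23)) − (-3) = -63 → (-10,-23,-63)
replace slot 2: 2·((-10)+(-63)) − (-23) = -123 → (-10,-123,-63)

-10,-123,-63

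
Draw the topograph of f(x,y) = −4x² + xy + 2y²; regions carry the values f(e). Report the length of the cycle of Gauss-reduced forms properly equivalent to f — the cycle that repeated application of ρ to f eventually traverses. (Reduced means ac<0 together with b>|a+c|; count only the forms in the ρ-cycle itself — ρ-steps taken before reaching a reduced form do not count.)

D = 33, ⌊√D⌋ = 5
descent: ρ → (2,3,-3)  [lands on river]
river: ρ → (-3,3,2)
river: ρ → (2,5,-1)
river: ρ → (-1,5,2)
ρ-cycle length = 4 (tail of 1 descent step not counted)

4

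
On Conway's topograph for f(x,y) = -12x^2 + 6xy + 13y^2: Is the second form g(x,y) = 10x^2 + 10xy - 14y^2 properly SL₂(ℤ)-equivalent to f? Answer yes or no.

D₁ = 660, D₂ = 660
river cycle of f (length 8): (13, 20, -5), (-5, 20, 13), (13, 6, -12), (-12, 18, 7), (7, 24, -3), (-3, 24, 7), (7, 18, -12), (-12, 6, 13)
river cycle of g (length 4): (-14, 18, 6), (6, 18, -14), (-14, 10, 10), (10, 10, -14)
cycles differ ⇒ inequivalent

no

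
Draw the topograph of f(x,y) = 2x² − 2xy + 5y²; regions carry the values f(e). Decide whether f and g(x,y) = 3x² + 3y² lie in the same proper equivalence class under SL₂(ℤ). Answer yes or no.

D₁ = -36, D₂ = -36
f: translate: b→2 (≡-2 mod 4), so (2,-2,5)→(2,2,5)
f: reduced (well bottom): (2,2,5) with a≤c, −a<b≤a
g: reduced (well bottom): (3,0,3) with a≤c, −a<b≤a
reduced forms (2, 2, 5) vs (3, 0, 3) ⇒ inequivalent

no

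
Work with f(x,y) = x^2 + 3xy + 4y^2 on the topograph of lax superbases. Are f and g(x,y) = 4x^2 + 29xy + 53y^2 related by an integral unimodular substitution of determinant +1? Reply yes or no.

D₁ = -7, D₂ = -7
f: translate: b→1 (≡3 mod 2), so (1,3,4)→(1,1,2)
f: reduced (well bottom): (1,1,2) with a≤c, −a<b≤a
g: translate: b→-3 (≡29 mod 8), so (4,29,53)→(4,-3,1)
g: flip: (4,-3,1)→(1,3,4)
g: translate: b→1 (≡3 mod 2), so (1,3,4)→(1,1,2)
g: reduced (well bottom): (1,1,2) with a≤c, −a<b≤a
reduced forms (1, 1, 2) vs (1, 1, 2) ⇒ equivalent

yes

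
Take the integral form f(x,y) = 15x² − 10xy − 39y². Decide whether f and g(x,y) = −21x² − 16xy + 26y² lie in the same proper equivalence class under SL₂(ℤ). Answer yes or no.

D₁ = 2440, D₂ = 2440
river cycle of f (length 18): (15, 20, -34), (-34, 48, 1), (1, 48, -34), (-34, 20, 15), (15, 40, -14), (-14, 44, 9), (9, 46, -9), (-9, 44, 14), (14, 40, -15), (-15, 20, 34), … (8 more)
river cycle of g (length 26): (26, 16, -21), (-21, 26, 21), (21, 16, -26), (-26, 36, 11), (11, 30, -35), (-35, 40, 6), (6, 44, -21), (-21, 40, 10), (10, 40, -21), (-21, 44, 6), … (16 more)
cycles differ ⇒ inequivalent

no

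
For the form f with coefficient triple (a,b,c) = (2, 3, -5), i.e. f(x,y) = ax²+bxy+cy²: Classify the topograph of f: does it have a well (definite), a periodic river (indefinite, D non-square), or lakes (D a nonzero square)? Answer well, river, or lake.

D = b²−4ac = 3² − 4·2·(-5) = 49
D = 7² is a perfect square ⇒ form factors over ℤ ⇒ lakes

lake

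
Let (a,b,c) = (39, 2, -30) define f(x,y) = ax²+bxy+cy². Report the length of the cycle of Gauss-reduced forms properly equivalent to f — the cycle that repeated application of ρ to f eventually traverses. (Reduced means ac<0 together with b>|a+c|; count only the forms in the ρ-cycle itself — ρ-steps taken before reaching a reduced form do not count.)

D = 4684, ⌊√D⌋ = 68
descent: ρ → (-30,58,11)  [lands on river]
river: ρ → (11,52,-45)
river: ρ → (-45,38,18)
river: ρ → (18,34,-49)
river: ρ → (-49,64,3)
river: ρ → (3,68,-5)
river: ρ → (-5,62,42)
river: ρ → (42,22,-25)
river: ρ → (-25,28,39)
river: ρ → (39,50,-14)
river: ρ → (-14,62,15)
river: ρ → (15,58,-22)
river: ρ → (-22,30,43)
river: ρ → (43,56,-9)
river: ρ → (-9,52,55)
river: ρ → (55,58,-6)
river: ρ → (-6,62,35)
river: ρ → (35,8,-33)
river: ρ → (-33,58,10)
river: ρ → (10,62,-21)
river: ρ → (-21,64,7)
river: ρ → (7,62,-30)
ρ-cycle length = 22 (tail of 1 descent step not counted)

22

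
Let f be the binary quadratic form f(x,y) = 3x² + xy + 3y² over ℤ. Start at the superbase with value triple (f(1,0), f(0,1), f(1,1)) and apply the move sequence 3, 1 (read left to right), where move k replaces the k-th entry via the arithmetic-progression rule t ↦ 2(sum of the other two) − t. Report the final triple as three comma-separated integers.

start (3,3,7) = (f(1,0),f(0,1),f(1,1))
replace slot 3: 2·(3+3) − 7 = 5 → (3,3,5)
replace slot 1: 2·(3+5) − 3 = 13 → (13,3,5)

13,3,5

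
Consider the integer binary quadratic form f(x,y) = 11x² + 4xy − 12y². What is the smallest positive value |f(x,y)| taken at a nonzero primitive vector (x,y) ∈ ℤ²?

river: ρ → (-12,20,3)
river: ρ → (3,22,-5)
river: ρ → (-5,18,11)
river: ρ → (11,4,-12)
closes: descent 0, river 4
min |a| on river = 3

3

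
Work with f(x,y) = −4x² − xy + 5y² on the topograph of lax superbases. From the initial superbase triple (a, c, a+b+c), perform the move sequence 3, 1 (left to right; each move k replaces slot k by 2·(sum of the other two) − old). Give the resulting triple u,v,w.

start (-4,5,0) = (f(1,0),f(0,1),f(1,1))
replace slot 3: 2·((-4)+5) − 0 = 2 → (-4,5,2)
replace slot 1: 2·(5+2) − (-4) = 18 → (18,5,2)

18,5,2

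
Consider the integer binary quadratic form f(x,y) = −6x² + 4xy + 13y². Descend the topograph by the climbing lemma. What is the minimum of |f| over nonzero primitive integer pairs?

descent: ρ → (13,-4,-6)
descent: ρ → (-6,16,3)  [lands on river]
river: ρ → (3,14,-11)
river: ρ → (-11,8,6)
river: ρ → (6,16,-3)
river: ρ → (-3,14,11)
river: ρ → (11,8,-6)
closes: descent 2, river 6
min |a| on river = 3

3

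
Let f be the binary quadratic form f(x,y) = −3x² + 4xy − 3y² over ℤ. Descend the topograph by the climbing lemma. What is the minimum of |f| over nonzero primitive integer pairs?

translate: b→2 (≡-4 mod 6), so (3,-4,3)→(3,2,2)
flip: (3,2,2)→(2,-2,3)
translate: b→2 (≡-2 mod 4), so (2,-2,3)→(2,2,3)
reduced (well bottom): (2,2,3) with a≤c, −a<b≤a
well minimum |f| = |-2| = 2 (negative-definite)

2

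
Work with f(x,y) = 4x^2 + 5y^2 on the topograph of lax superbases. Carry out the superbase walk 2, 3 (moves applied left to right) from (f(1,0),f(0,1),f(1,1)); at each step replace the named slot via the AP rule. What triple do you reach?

start (4,5,9) = (f(1,0),f(0,1),f(1,1))
replace slot 2: 2·(4+9) − 5 = 21 → (4,21,9)
replace slot 3: 2·(4+21) − 9 = 41 → (4,21,41)

4,21,41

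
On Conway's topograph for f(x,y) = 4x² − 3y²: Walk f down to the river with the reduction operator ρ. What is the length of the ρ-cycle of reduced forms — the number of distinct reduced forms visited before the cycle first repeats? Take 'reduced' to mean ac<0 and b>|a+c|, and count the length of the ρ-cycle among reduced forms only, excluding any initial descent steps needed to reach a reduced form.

D = 48, ⌊√D⌋ = 6
descent: ρ → (-3,6,1)  [lands on river]
river: ρ → (1,6,-3)
ρ-cycle length = 2 (tail of 1 descent step not counted)

2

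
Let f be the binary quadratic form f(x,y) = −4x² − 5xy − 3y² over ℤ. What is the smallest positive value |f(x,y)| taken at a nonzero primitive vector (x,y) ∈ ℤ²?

translate: b→-3 (≡5 mod 8), so (4,5,3)→(4,-3,2)
flip: (4,-3,2)→(2,3,4)
translate: b→-1 (≡3 mod 4), so (2,3,4)→(2,-1,3)
reduced (well bottom): (2,-1,3) with a≤c, −a<b≤a
well minimum |f| = |-2| = 2 (negative-definite)

2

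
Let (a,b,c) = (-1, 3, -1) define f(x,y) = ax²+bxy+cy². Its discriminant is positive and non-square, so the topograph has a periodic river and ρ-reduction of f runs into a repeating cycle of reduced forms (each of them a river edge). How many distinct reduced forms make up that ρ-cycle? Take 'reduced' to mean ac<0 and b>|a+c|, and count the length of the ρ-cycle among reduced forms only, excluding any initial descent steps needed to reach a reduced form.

D = 5, ⌊√D⌋ = 2
descent: ρ → (-1,1,1)  [lands on river]
river: ρ → (1,1,-1)
ρ-cycle length = 2 (tail of 1 descent step not counted)

2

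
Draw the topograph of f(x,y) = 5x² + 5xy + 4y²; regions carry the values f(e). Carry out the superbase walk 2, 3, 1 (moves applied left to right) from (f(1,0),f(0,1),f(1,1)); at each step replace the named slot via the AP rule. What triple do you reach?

start (5,4,14) = (f(1,0),f(0,1),f(1,1))
replace slot 2: 2·(5+14) − 4 = 34 → (5,34,14)
replace slot 3: 2·(5+34) − 14 = 64 → (5,34,64)
replace slot 1: 2·(34+64) − 5 = 191 → (191,34,64)

191,34,64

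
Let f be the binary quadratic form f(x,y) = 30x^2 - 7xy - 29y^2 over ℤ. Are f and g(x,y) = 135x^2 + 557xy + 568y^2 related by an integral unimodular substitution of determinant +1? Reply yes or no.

D₁ = 3529, D₂ = 3529
river cycle of f (length 198): (-29, 7, 30), (30, 53, -6), (-6, 55, 21), (21, 29, -32), (-32, 35, 18), (18, 37, -30), (-30, 23, 25), (25, 27, -28), (-28, 29, 24), (24, 19, -33), … (188 more)
river cycle of g (length 198): (-6, 55, 21), (21, 29, -32), (-32, 35, 18), (18, 37, -30), (-30, 23, 25), (25, 27, -28), (-28, 29, 24), (24, 19, -33), (-33, 47, 10), (10, 53, -18), … (188 more)
cycles coincide ⇒ equivalent

yes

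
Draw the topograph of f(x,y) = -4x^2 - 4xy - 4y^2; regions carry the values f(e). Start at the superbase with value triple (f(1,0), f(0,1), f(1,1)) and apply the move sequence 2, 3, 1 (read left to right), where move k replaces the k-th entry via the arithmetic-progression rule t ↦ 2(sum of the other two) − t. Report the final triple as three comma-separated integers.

start (-4,-4,-12) = (f(1,0),f(0,1),f(1,1))
replace slot 2: 2·((-4)+(-12)) − (-4) = -28 → (-4,-28,-12)
replace slot 3: 2·((-4)+(-28)) − (-12) = -52 → (-4,-28,-52)
replace slot 1: 2·((-28)+(-52)) − (-4) = -156 → (-156,-28,-52)

-156,-28,-52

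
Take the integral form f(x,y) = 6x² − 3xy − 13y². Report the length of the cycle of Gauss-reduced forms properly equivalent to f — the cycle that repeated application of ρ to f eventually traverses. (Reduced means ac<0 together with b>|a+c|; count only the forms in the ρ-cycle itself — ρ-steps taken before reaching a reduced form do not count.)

D = 321, ⌊√D⌋ = 17
descent: ρ → (-13,3,6)
descent: ρ → (6,9,-10)  [lands on river]
river: ρ → (-10,11,5)
river: ρ → (5,9,-12)
river: ρ → (-12,15,2)
river: ρ → (2,17,-4)
river: ρ → (-4,15,6)
ρ-cycle length = 6 (tail of 2 descent steps not counted)

6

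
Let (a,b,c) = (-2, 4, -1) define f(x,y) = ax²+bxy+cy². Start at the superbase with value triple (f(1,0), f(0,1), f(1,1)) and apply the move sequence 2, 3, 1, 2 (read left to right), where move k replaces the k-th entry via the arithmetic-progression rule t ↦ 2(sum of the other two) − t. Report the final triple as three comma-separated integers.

start (-2,-1,1) = (f(1,0),f(0,1),f(1,1))
replace slot 2: 2·((-2)+1) − (-1) = -1 → (-2,-1,1)
replace slot 3: 2·((-2)+(-1)) − 1 = -7 → (-2,-1,-7)
replace slot 1: 2·((-1)+(-7)) − (-2) = -14 → (-14,-1,-7)
replace slot 2: 2·((-14)+(-7)) − (-1) = -41 → (-14,-41,-7)

-14,-41,-7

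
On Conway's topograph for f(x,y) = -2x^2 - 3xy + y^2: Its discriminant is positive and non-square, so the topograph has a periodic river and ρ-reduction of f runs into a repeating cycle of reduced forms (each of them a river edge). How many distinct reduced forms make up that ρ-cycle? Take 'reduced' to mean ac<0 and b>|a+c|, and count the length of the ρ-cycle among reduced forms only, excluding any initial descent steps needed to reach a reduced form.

D = 17, ⌊√D⌋ = 4
descent: ρ → (1,3,-2)  [lands on river]
river: ρ → (-2,1,2)
river: ρ → (2,3,-1)
river: ρ → (-1,3,2)
river: ρ → (2,1,-2)
river: ρ → (-2,3,1)
ρ-cycle length = 6 (tail of 1 descent step not counted)

6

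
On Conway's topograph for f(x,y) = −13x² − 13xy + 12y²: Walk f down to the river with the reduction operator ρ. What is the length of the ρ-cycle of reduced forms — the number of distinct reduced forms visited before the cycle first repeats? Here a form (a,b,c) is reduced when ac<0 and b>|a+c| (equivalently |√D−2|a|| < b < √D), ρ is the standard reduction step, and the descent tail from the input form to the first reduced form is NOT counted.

D = 793, ⌊√D⌋ = 28
descent: ρ → (12,13,-13)  [lands on river]
river: ρ → (-13,13,12)
river: ρ → (12,11,-14)
river: ρ → (-14,17,9)
river: ρ → (9,19,-12)
river: ρ → (-12,5,16)
river: ρ → (16,27,-1)
river: ρ → (-1,27,16)
river: ρ → (16,5,-12)
river: ρ → (-12,19,9)
river: ρ → (9,17,-14)
river: ρ → (-14,11,12)
ρ-cycle length = 12 (tail of 1 descent step not counted)

12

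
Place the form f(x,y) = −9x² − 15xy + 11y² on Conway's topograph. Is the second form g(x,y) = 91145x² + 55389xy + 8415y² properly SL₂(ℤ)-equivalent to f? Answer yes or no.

D₁ = 621, D₂ = 621
river cycle of f (length 4): (11, 15, -9), (-9, 21, 5), (5, 19, -13), (-13, 7, 11)
river cycle of g (length 4): (11, 15, -9), (-9, 21, 5), (5, 19, -13), (-13, 7, 11)
cycles coincide ⇒ equivalent

yes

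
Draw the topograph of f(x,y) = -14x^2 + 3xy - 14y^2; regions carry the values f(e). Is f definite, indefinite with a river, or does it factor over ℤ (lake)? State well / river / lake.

D = b²−4ac = 3² − 4·(-14)·(-14) = -775
D < 0 ⇒ definite ⇒ every region one sign ⇒ single well

well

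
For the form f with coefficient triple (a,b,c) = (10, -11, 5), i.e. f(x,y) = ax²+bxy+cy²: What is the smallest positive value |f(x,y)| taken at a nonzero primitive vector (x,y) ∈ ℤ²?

translate: b→9 (≡-11 mod 20), so (10,-11,5)→(10,9,4)
flip: (10,9,4)→(4,-9,10)
translate: b→-1 (≡-9 mod 8), so (4,-9,10)→(4,-1,5)
reduced (well bottom): (4,-1,5) with a≤c, −a<b≤a
well minimum = a = 4

4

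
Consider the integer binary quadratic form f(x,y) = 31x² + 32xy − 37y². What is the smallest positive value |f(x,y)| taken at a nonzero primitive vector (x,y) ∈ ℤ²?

river: ρ → (-37,42,26)
river: ρ → (26,62,-17)
river: ρ → (-17,74,2)
river: ρ → (2,74,-17)
river: ρ → (-17,62,26)
river: ρ → (26,42,-37)
river: ρ → (-37,32,31)
river: ρ → (31,30,-38)
river: ρ → (-38,46,23)
river: ρ → (23,46,-38)
river: ρ → (-38,30,31)
river: ρ → (31,32,-37)
closes: descent 0, river 12
min |a| on river = 2

2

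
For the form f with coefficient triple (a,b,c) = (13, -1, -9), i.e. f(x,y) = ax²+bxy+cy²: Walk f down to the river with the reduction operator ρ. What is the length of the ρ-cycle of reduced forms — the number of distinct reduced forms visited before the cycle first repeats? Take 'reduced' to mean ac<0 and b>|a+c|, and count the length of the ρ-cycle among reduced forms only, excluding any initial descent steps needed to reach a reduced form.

D = 469, ⌊√D⌋ = 21
descent: ρ → (-9,19,3)  [lands on river]
river: ρ → (3,17,-15)
river: ρ → (-15,13,5)
river: ρ → (5,17,-9)
ρ-cycle length = 4 (tail of 1 descent step not counted)

4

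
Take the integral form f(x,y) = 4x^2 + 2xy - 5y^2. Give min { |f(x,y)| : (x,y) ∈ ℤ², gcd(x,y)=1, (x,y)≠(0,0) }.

river: ρ → (-5,8,1)
river: ρ → (1,8,-5)
river: ρ → (-5,2,4)
river: ρ → (4,6,-3)
river: ρ → (-3,6,4)
river: ρ → (4,2,-5)
closes: descent 0, river 6
min |a| on river = 1

1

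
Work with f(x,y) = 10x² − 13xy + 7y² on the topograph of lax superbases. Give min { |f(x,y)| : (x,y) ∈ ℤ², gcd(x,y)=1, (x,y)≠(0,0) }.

translate: b→7 (≡-13 mod 20), so (10,-13,7)→(10,7,4)
flip: (10,7,4)→(4,-7,10)
translate: b→1 (≡-7 mod 8), so (4,-7,10)→(4,1,7)
reduced (well bottom): (4,1,7) with a≤c, −a<b≤a
well minimum = a = 4

4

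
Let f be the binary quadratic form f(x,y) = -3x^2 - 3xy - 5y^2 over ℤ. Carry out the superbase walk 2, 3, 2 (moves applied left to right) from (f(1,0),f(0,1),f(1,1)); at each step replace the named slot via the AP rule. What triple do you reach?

start (-3,-5,-11) = (f(1,0),f(0,1),f(1,1))
replace slot 2: 2·((-3)+(-11)) − (-5) = -23 → (-3,-23,-11)
replace slot 3: 2·((-3)+(-23)) − (-11) = -41 → (-3,-23,-41)
replace slot 2: 2·((-3)+(-41)) − (-23) = -65 → (-3,-65,-41)

-3,-65,-41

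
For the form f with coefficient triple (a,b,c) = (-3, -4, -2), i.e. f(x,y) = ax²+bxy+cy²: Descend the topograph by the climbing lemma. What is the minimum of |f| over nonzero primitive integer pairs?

translate: b→-2 (≡4 mod 6), so (3,4,2)→(3,-2,1)
flip: (3,-2,1)→(1,2,3)
translate: b→0 (≡2 mod 2), so (1,2,3)→(1,0,2)
reduced (well bottom): (1,0,2) with a≤c, −a<b≤a
well minimum |f| = |-1| = 1 (negative-definite)

1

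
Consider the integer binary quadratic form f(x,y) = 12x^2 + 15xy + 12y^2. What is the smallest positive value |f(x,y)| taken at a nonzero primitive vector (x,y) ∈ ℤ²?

translate: b→-9 (≡15 mod 24), so (12,15,12)→(12,-9,9)
flip: (12,-9,9)→(9,9,12)
reduced (well bottom): (9,9,12) with a≤c, −a<b≤a
well minimum = a = 9

9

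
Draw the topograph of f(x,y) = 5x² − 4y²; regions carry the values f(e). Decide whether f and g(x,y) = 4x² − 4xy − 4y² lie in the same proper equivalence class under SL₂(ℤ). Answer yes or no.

D₁ = 80, D₂ = 80
river cycle of f (length 2): (-4, 8, 1), (1, 8, -4)
river cycle of g (length 2): (-4, 4, 4), (4, 4, -4)
cycles differ ⇒ inequivalent

no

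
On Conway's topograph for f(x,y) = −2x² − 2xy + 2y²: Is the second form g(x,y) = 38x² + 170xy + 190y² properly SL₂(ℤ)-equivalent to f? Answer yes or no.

D₁ = 20, D₂ = 20
river cycle of f (length 2): (2, 2, -2), (-2, 2, 2)
river cycle of g (length 2): (2, 2, -2), (-2, 2, 2)
cycles coincide ⇒ equivalent

yes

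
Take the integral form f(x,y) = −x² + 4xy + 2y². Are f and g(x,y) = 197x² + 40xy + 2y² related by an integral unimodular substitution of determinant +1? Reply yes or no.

D₁ = 24, D₂ = 24
river cycle of f (length 2): (2, 4, -1), (-1, 4, 2)
river cycle of g (length 2): (2, 4, -1), (-1, 4, 2)
cycles coincide ⇒ equivalent

yes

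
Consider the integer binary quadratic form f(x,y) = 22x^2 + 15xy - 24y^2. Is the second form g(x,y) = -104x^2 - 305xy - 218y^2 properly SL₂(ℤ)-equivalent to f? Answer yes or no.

D₁ = 2337, D₂ = 2337
river cycle of f (length 24): (-24, 33, 13), (13, 45, -6), (-6, 39, 34), (34, 29, -11), (-11, 37, 22), (22, 7, -26), (-26, 45, 3), (3, 45, -26), (-26, 7, 22), (22, 37, -11), … (14 more)
river cycle of g (length 24): (-17, 29, 22), (22, 15, -24), (-24, 33, 13), (13, 45, -6), (-6, 39, 34), (34, 29, -11), (-11, 37, 22), (22, 7, -26), (-26, 45, 3), (3, 45, -26), … (14 more)
cycles coincide ⇒ equivalent

yes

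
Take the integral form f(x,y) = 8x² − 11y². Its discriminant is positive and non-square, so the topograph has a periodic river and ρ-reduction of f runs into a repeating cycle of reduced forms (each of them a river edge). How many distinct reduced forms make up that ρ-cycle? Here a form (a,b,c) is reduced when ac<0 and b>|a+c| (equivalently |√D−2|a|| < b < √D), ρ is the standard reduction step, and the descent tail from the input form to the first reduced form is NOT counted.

D = 352, ⌊√D⌋ = 18
descent: ρ → (-11,0,8)
descent: ρ → (8,16,-3)  [lands on river]
river: ρ → (-3,14,13)
river: ρ → (13,12,-4)
river: ρ → (-4,12,13)
river: ρ → (13,14,-3)
river: ρ → (-3,16,8)
ρ-cycle length = 6 (tail of 2 descent steps not counted)

6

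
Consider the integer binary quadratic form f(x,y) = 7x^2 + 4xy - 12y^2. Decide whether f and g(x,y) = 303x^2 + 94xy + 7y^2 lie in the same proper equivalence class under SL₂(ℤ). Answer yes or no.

D₁ = 352, D₂ = 352
river cycle of f (length 6): (7, 18, -1), (-1, 18, 7), (7, 10, -9), (-9, 8, 8), (8, 8, -9), (-9, 10, 7)
river cycle of g (length 6): (7, 18, -1), (-1, 18, 7), (7, 10, -9), (-9, 8, 8), (8, 8, -9), (-9, 10, 7)
cycles coincide ⇒ equivalent

yes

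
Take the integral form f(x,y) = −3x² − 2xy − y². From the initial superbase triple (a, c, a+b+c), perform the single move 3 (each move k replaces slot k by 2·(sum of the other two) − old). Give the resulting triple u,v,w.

start (-3,-1,-6) = (f(1,0),f(0,1),f(1,1))
replace slot 3: 2·((-3)+(-1)) − (-6) = -2 → (-3,-1,-2)

-3,-1,-2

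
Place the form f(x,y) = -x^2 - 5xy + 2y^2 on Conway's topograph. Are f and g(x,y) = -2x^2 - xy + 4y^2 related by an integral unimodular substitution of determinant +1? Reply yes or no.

D₁ = 33, D₂ = 33
river cycle of f (length 4): (2, 5, -1), (-1, 5, 2), (2, 3, -3), (-3, 3, 2)
river cycle of g (length 4): (-2, 3, 3), (3, 3, -2), (-2, 5, 1), (1, 5, -2)
cycles differ ⇒ inequivalent

no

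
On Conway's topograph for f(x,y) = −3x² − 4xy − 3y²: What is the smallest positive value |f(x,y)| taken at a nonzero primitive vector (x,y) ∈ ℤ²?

translate: b→-2 (≡4 mod 6), so (3,4,3)→(3,-2,2)
flip: (3,-2,2)→(2,2,3)
reduced (well bottom): (2,2,3) with a≤c, −a<b≤a
well minimum |f| = |-2| = 2 (negative-definite)

2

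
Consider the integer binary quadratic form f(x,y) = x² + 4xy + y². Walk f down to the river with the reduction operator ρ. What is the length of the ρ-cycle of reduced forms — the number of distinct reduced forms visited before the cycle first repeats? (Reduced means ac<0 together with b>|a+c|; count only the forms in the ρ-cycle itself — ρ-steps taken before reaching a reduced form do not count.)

D = 12, ⌊√D⌋ = 3
descent: ρ → (1,2,-2)  [lands on river]
river: ρ → (-2,2,1)
ρ-cycle length = 2 (tail of 1 descent step not counted)

2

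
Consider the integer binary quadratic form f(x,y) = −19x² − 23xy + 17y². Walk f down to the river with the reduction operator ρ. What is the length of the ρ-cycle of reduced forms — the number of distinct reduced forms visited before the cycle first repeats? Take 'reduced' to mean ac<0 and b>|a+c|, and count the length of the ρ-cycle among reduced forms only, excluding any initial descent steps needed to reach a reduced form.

D = 1821, ⌊√D⌋ = 42
descent: ρ → (17,23,-19)  [lands on river]
river: ρ → (-19,15,21)
river: ρ → (21,27,-13)
river: ρ → (-13,25,23)
river: ρ → (23,21,-15)
river: ρ → (-15,39,5)
river: ρ → (5,41,-7)
river: ρ → (-7,29,35)
river: ρ → (35,41,-1)
river: ρ → (-1,41,35)
river: ρ → (35,29,-7)
river: ρ → (-7,41,5)
river: ρ → (5,39,-15)
river: ρ → (-15,21,23)
river: ρ → (23,25,-13)
river: ρ → (-13,27,21)
river: ρ → (21,15,-19)
river: ρ → (-19,23,17)
river: ρ → (17,11,-25)
river: ρ → (-25,39,3)
river: ρ → (3,39,-25)
river: ρ → (-25,11,17)
ρ-cycle length = 22 (tail of 1 descent step not counted)

22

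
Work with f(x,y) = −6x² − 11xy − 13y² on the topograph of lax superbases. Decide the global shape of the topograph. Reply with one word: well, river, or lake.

D = b²−4ac = (-11)² − 4·(-6)·(-13) = -191
D < 0 ⇒ definite ⇒ every region one sign ⇒ single well

well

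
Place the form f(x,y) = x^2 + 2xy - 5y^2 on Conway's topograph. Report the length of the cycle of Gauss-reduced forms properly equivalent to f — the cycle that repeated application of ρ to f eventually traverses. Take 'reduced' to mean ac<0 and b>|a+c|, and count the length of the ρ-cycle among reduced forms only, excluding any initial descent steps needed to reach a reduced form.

D = 24, ⌊√D⌋ = 4
descent: ρ → (-5,-2,1)
descent: ρ → (1,4,-2)  [lands on river]
river: ρ → (-2,4,1)
ρ-cycle length = 2 (tail of 2 descent steps not counted)

2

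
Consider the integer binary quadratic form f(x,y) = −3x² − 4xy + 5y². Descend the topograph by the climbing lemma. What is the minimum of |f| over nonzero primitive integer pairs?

descent: ρ → (5,4,-3)  [lands on river]
river: ρ → (-3,8,1)
river: ρ → (1,8,-3)
river: ρ → (-3,4,5)
river: ρ → (5,6,-2)
river: ρ → (-2,6,5)
closes: descent 1, river 6
min |a| on river = 1

1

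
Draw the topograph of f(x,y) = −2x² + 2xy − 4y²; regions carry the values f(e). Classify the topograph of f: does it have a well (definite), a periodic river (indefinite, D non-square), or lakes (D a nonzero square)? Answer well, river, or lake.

D = b²−4ac = 2² − 4·(-2)·(-4) = -28
D < 0 ⇒ definite ⇒ every region one sign ⇒ single well

well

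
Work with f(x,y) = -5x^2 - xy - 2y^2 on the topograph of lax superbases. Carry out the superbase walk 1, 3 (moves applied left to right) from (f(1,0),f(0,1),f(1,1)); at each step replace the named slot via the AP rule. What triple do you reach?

start (-5,-2,-8) = (f(1,0),f(0,1),f(1,1))
replace slot 1: 2·((-2)+(-8)) − (-5) = -15 → (-15,-2,-8)
replace slot 3: 2·((-15)+(-2)) − (-8) = -26 → (-15,-2,-26)

-15,-2,-26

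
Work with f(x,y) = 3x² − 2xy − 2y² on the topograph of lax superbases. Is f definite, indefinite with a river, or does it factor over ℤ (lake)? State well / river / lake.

D = b²−4ac = (-2)² − 4·3·(-2) = 28
D > 0 non-square ⇒ indefinite ⇒ periodic river

river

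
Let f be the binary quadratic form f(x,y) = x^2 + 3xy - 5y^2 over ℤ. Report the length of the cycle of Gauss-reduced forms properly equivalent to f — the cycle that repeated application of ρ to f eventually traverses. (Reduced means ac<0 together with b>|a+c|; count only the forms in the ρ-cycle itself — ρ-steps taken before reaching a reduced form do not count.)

D = 29, ⌊√D⌋ = 5
descent: ρ → (-5,-3,1)
descent: ρ → (1,5,-1)  [lands on river]
river: ρ → (-1,5,1)
ρ-cycle length = 2 (tail of 2 descent steps not counted)

2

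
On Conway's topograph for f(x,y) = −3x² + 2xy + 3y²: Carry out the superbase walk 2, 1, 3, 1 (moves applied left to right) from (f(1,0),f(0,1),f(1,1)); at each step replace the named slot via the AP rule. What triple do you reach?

start (-3,3,2) = (f(1,0),f(0,1),f(1,1))
replace slot 2: 2·((-3)+2) − 3 = -5 → (-3,-5,2)
replace slot 1: 2·((-5)+2) − (-3) = -3 → (-3,-5,2)
replace slot 3: 2·((-3)+(-5)) − 2 = -18 → (-3,-5,-18)
replace slot 1: 2·((-5)+(-18)) − (-3) = -43 → (-43,-5,-18)

-43,-5,-18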